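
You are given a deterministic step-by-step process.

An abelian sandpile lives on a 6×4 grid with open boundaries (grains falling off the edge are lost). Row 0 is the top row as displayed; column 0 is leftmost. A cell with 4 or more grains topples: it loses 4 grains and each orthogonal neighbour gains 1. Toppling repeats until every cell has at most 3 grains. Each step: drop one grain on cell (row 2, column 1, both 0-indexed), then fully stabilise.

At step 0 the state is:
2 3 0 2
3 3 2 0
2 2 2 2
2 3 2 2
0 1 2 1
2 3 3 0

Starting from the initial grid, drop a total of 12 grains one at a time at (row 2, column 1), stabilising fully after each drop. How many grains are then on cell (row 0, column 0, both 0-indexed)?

1

0) 2 3 0 2
3 3 2 0
2 2 2 2
2 3 2 2
0 1 2 1
2 3 3 0
1) 2 3 0 2
3 3 2 0
2 3 2 2
2 3 2 2
0 1 2 1
2 3 3 0
2) 0 1 1 2
2 2 3 0
1 3 3 2
0 1 3 2
1 2 2 1
2 3 3 0
3) 0 2 2 2
3 0 1 1
2 2 2 3
0 3 0 3
1 2 3 1
2 3 3 0
4) 0 2 2 2
3 0 1 1
2 3 2 3
0 3 0 3
1 2 3 1
2 3 3 0
5) 0 2 2 2
3 1 1 1
3 1 3 3
1 0 1 3
1 3 3 1
2 3 3 0
6) 0 2 2 2
3 1 1 1
3 2 3 3
1 0 1 3
1 3 3 1
2 3 3 0
7) 0 2 2 2
3 1 1 1
3 3 3 3
1 0 1 3
1 3 3 1
2 3 3 0
8) 1 2 2 2
0 3 2 2
1 2 1 1
2 1 3 0
1 3 3 2
2 3 3 0
9) 1 2 2 2
0 3 2 2
1 3 1 1
2 1 3 0
1 3 3 2
2 3 3 0
10) 1 3 2 2
1 0 3 2
2 1 2 1
2 2 3 0
1 3 3 2
2 3 3 0
11) 1 3 2 2
1 0 3 2
2 2 2 1
2 2 3 0
1 3 3 2
2 3 3 0
12) 1 3 2 2
1 0 3 2
2 3 2 1
2 2 3 0
1 3 3 2
2 3 3 0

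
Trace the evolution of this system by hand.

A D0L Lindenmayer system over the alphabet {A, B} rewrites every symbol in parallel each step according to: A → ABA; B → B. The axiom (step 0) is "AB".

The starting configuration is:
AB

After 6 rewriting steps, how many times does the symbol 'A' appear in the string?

gen 0: AB
gen 1: ABAB
gen 2: ABABABAB
gen 3: ABABABABABABABAB
gen 4: ABABABABABABABABABABABABABABABAB
gen 5: ABABABABABABABABABABABABABABABABABABABABABABABABABABABABABABABAB
gen 6: ABABABABABABABABABABABABABABABABABABABABABABABABABABABABAB…ABABABABABABABABABABABABABABABABABABABABABABABABABABABABAB  (len 128)

64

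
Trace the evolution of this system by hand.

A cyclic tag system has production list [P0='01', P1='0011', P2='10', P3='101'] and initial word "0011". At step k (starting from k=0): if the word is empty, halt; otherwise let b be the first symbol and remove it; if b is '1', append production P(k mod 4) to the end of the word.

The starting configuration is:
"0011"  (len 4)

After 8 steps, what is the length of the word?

step 0: "0011"  (len 4)
step 1: "011"  (len 3)
step 2: "11"  (len 2)
step 3: "110"  (len 3)
step 4: "10101"  (len 5)
step 5: "010101"  (len 6)
step 6: "10101"  (len 5)
step 7: "010110"  (len 6)
step 8: "10110"  (len 5)

5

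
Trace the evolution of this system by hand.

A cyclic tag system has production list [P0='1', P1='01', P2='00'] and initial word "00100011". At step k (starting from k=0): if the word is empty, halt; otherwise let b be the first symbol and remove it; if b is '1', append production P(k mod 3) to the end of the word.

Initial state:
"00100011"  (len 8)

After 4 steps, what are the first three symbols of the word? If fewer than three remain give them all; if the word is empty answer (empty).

001

gen 0: "00100011"  (len 8)
gen 1: "0100011"  (len 7)
gen 2: "100011"  (len 6)
gen 3: "0001100"  (len 7)
gen 4: "001100"  (len 6)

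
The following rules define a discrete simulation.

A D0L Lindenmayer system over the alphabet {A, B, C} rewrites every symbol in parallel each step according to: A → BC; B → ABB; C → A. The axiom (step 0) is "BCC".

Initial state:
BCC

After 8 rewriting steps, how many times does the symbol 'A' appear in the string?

752

[0] BCC
[1] ABBAA
[2] BCABBABBBCBC
[3] ABBABCABBABBBCABBABBABBAABBA
[4] BCABBABBBCABBABCABBABBBCABBABBABBABCABBABBBCABBABBBCABBABBBCBCABBABBBC
[5] ABBABCABBABBBCABBABBABBABCABBABBBCABBABCABBABBBCABBABBABBA…BBBCABBABBABBABCABBABBBCABBABBABBAABBABCABBABBBCABBABBABBA  (len 172)
[6] BCABBABBBCABBABCABBABBBCABBABBABBABCABBABBBCABBABBBCABBABB…ABBABBBCABBABCABBABBBCABBABBABBABCABBABBBCABBABBBCABBABBBC  (len 428)
[7] ABBABCABBABBBCABBABBABBABCABBABBBCABBABCABBABBBCABBABBABBA…ABBABBBCABBABBABBABCABBABBBCABBABBABBABCABBABBBCABBABBABBA  (len 1060)
[8] BCABBABBBCABBABCABBABBBCABBABBABBABCABBABBBCABBABBBCABBABB…ABBABBBCABBABCABBABBBCABBABBABBABCABBABBBCABBABBBCABBABBBC  (len 2632)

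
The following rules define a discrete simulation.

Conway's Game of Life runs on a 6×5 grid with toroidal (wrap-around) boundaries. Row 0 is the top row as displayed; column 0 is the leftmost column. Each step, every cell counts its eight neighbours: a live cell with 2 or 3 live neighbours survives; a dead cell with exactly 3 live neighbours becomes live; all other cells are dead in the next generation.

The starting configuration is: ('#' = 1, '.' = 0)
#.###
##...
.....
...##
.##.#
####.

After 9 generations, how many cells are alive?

2

step 0: #.###
##...
.....
...##
.##.#
####.
step 1: .....
####.
#...#
#.###
.....
.....
step 2: .##..
####.
.....
##.#.
...##
.....
step 3: #..#.
#..#.
...#.
#.##.
#.###
..##.
step 4: .#.#.
..##.
.#.#.
#....
#....
#....
step 5: .#.##
.#.##
.#.##
##..#
##..#
##..#
step 6: .#...
.#...
.#...
.....
..##.
.....
step 7: .....
###..
.....
..#..
.....
..#..
step 8: ..#..
.#...
..#..
.....
.....
.....
step 9: .....
.##..
.....
.....
.....
.....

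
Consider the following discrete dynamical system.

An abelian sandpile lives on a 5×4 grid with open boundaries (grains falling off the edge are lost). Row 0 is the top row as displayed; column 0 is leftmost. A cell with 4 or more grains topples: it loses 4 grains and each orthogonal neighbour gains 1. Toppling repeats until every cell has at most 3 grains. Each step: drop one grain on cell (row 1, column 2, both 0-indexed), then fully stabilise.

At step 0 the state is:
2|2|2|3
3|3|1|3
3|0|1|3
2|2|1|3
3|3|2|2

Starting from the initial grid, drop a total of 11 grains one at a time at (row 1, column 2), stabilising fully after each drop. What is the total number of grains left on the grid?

k=0  2|2|2|3
3|3|1|3
3|0|1|3
2|2|1|3
3|3|2|2
k=1  2|2|2|3
3|3|2|3
3|0|1|3
2|2|1|3
3|3|2|2
k=2  2|2|2|3
3|3|3|3
3|0|1|3
2|2|1|3
3|3|2|2
k=3  0|1|1|1
2|2|3|2
0|2|3|1
3|2|2|0
3|3|2|3
k=4  0|1|2|1
2|3|1|3
0|3|0|2
3|2|3|0
3|3|2|3
k=5  0|1|2|1
2|3|2|3
0|3|0|2
3|2|3|0
3|3|2|3
k=6  0|1|2|1
2|3|3|3
0|3|0|2
3|2|3|0
3|3|2|3
k=7  0|2|3|2
3|1|2|0
1|0|2|3
3|3|3|0
3|3|2|3
k=8  0|2|3|2
3|1|3|0
1|0|2|3
3|3|3|0
3|3|2|3
k=9  0|3|0|3
3|2|1|1
1|0|3|3
3|3|3|0
3|3|2|3
k=10  0|3|0|3
3|2|2|1
1|0|3|3
3|3|3|0
3|3|2|3
k=11  0|3|0|3
3|2|3|1
1|0|3|3
3|3|3|0
3|3|2|3

42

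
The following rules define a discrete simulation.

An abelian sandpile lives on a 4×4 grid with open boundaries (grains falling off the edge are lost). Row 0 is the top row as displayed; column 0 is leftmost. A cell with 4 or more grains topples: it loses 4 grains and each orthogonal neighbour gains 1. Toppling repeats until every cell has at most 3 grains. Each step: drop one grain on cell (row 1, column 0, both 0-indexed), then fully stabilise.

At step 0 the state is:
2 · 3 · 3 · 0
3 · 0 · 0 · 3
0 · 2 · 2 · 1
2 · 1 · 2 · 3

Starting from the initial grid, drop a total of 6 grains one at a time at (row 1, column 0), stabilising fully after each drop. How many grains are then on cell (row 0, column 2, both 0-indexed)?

0

[0] 2 · 3 · 3 · 0
3 · 0 · 0 · 3
0 · 2 · 2 · 1
2 · 1 · 2 · 3
[1] 3 · 3 · 3 · 0
0 · 1 · 0 · 3
1 · 2 · 2 · 1
2 · 1 · 2 · 3
[2] 3 · 3 · 3 · 0
1 · 1 · 0 · 3
1 · 2 · 2 · 1
2 · 1 · 2 · 3
[3] 3 · 3 · 3 · 0
2 · 1 · 0 · 3
1 · 2 · 2 · 1
2 · 1 · 2 · 3
[4] 3 · 3 · 3 · 0
3 · 1 · 0 · 3
1 · 2 · 2 · 1
2 · 1 · 2 · 3
[5] 1 · 1 · 0 · 1
1 · 3 · 1 · 3
2 · 2 · 2 · 1
2 · 1 · 2 · 3
[6] 1 · 1 · 0 · 1
2 · 3 · 1 · 3
2 · 2 · 2 · 1
2 · 1 · 2 · 3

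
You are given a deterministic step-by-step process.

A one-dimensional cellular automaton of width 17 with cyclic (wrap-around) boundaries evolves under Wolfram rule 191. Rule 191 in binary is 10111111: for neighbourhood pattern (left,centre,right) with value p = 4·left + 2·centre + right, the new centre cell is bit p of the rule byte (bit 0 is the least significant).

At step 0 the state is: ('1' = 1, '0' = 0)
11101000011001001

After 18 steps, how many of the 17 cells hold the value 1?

step 0: 11101000011001001
step 1: 11011111110111111
step 2: 10111111101111111
step 3: 01111111011111111
step 4: 11111110111111110
step 5: 11111101111111101
step 6: 11111011111111011
step 7: 11110111111110111
step 8: 11101111111101111
step 9: 11011111111011111
step 10: 10111111110111111
step 11: 01111111101111111
step 12: 11111111011111110
step 13: 11111110111111101
step 14: 11111101111111011
step 15: 11111011111110111
step 16: 11110111111101111
step 17: 11101111111011111
step 18: 11011111110111111

15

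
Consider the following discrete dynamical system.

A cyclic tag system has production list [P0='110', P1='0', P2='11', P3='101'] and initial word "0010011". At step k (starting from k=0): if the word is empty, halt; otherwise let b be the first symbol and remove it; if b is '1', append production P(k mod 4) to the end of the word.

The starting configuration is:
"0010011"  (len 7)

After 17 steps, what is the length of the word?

17

[0] "0010011"  (len 7)
[1] "010011"  (len 6)
[2] "10011"  (len 5)
[3] "001111"  (len 6)
[4] "01111"  (len 5)
[5] "1111"  (len 4)
[6] "1110"  (len 4)
[7] "11011"  (len 5)
[8] "1011101"  (len 7)
[9] "011101110"  (len 9)
[10] "11101110"  (len 8)
[11] "110111011"  (len 9)
[12] "10111011101"  (len 11)
[13] "0111011101110"  (len 13)
[14] "111011101110"  (len 12)
[15] "1101110111011"  (len 13)
[16] "101110111011101"  (len 15)
[17] "01110111011101110"  (len 17)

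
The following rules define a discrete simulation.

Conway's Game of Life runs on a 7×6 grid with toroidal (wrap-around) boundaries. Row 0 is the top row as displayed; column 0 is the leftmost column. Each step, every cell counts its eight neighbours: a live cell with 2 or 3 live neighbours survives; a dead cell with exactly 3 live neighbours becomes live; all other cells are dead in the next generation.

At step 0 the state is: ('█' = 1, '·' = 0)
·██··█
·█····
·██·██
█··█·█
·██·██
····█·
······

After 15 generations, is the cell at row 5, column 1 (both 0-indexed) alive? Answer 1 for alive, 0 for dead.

1

[0] ·██··█
·█····
·██·██
█··█·█
·██·██
····█·
······
[1] ███···
···███
·█████
······
·██···
···███
······
[2] ██████
······
█·█··█
█···█·
··███·
··███·
██████
[3] ······
······
██···█
█·█·█·
·██···
█·····
······
[4] ······
█·····
██···█
··██··
█·██·█
·█····
······
[5] ······
██···█
███··█
···█··
█··██·
███···
······
[6] █·····
··█··█
··█·██
···█··
█··███
████·█
·█····
[7] ██····
██·███
··█·██
█·█···
······
···█··
·····█
[8] ·██···
···█··
··█···
·█·█·█
······
······
█·····
[9] ·██···
·█·█··
··███·
··█···
······
······
·█····
[10] ██····
·█··█·
·█··█·
··█···
······
······
·██···
[11] █·····
·██··█
·███··
······
······
······
███···
[12] ·····█
···█··
██·█··
··█···
······
·█····
██····
[13] █·····
█·█·█·
·█·█··
·██···
······
██····
██····
[14] █·····
█·██·█
█··█··
·██···
█·█···
██····
·····█
[15] ██··█·
█·████
█··███
█·██··
█·█···
██···█
·█···█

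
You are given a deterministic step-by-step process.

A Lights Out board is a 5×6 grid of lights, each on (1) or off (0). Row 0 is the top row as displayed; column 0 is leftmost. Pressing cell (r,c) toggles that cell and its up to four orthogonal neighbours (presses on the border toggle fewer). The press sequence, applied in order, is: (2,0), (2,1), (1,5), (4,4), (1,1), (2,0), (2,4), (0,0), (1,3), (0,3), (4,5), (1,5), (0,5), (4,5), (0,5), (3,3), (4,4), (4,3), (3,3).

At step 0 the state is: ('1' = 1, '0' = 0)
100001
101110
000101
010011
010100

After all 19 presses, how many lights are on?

[0] 100001
101110
000101
010011
010100
[1] 100001
001110
110101
110011
010100
[2] 100001
011110
001101
100011
010100
[3] 100000
011101
001100
100011
010100
[4] 100000
011101
001100
100001
010011
[5] 110000
100101
011100
100001
010011
[6] 110000
000101
101100
000001
010011
[7] 110000
000111
101011
000011
010011
[8] 000000
100111
101011
000011
010011
[9] 000100
101001
101111
000011
010011
[10] 001010
101101
101111
000011
010011
[11] 001010
101101
101111
000010
010000
[12] 001011
101110
101110
000010
010000
[13] 001000
101111
101110
000010
010000
[14] 001000
101111
101110
000011
010011
[15] 001011
101110
101110
000011
010011
[16] 001011
101110
101010
001101
010111
[17] 001011
101110
101010
001111
010000
[18] 001011
101110
101010
001011
011110
[19] 001011
101110
101110
000101
011010

16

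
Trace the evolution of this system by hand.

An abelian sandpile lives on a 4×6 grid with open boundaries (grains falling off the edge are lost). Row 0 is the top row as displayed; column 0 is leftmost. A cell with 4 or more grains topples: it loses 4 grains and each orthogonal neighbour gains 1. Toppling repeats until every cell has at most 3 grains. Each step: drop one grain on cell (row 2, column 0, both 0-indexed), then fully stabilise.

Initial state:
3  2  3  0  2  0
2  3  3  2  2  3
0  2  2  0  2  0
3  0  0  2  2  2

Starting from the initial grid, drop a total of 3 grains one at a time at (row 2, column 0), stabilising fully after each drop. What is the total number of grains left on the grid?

43

gen 0: 3  2  3  0  2  0
2  3  3  2  2  3
0  2  2  0  2  0
3  0  0  2  2  2
gen 1: 3  2  3  0  2  0
2  3  3  2  2  3
1  2  2  0  2  0
3  0  0  2  2  2
gen 2: 3  2  3  0  2  0
2  3  3  2  2  3
2  2  2  0  2  0
3  0  0  2  2  2
gen 3: 3  2  3  0  2  0
2  3  3  2  2  3
3  2  2  0  2  0
3  0  0  2  2  2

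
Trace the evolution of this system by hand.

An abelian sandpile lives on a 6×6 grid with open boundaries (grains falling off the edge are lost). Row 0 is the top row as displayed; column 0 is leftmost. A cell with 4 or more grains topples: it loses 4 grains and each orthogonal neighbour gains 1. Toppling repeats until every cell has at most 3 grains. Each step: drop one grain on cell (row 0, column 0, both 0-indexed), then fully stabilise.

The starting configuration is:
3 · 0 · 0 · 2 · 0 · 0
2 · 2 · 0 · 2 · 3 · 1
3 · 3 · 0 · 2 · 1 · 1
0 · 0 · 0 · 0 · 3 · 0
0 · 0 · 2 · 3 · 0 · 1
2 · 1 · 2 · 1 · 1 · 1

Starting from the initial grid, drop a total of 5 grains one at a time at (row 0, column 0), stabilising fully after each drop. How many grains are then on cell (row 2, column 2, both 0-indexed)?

1

0) 3 · 0 · 0 · 2 · 0 · 0
2 · 2 · 0 · 2 · 3 · 1
3 · 3 · 0 · 2 · 1 · 1
0 · 0 · 0 · 0 · 3 · 0
0 · 0 · 2 · 3 · 0 · 1
2 · 1 · 2 · 1 · 1 · 1
1) 0 · 1 · 0 · 2 · 0 · 0
3 · 2 · 0 · 2 · 3 · 1
3 · 3 · 0 · 2 · 1 · 1
0 · 0 · 0 · 0 · 3 · 0
0 · 0 · 2 · 3 · 0 · 1
2 · 1 · 2 · 1 · 1 · 1
2) 1 · 1 · 0 · 2 · 0 · 0
3 · 2 · 0 · 2 · 3 · 1
3 · 3 · 0 · 2 · 1 · 1
0 · 0 · 0 · 0 · 3 · 0
0 · 0 · 2 · 3 · 0 · 1
2 · 1 · 2 · 1 · 1 · 1
3) 2 · 1 · 0 · 2 · 0 · 0
3 · 2 · 0 · 2 · 3 · 1
3 · 3 · 0 · 2 · 1 · 1
0 · 0 · 0 · 0 · 3 · 0
0 · 0 · 2 · 3 · 0 · 1
2 · 1 · 2 · 1 · 1 · 1
4) 3 · 1 · 0 · 2 · 0 · 0
3 · 2 · 0 · 2 · 3 · 1
3 · 3 · 0 · 2 · 1 · 1
0 · 0 · 0 · 0 · 3 · 0
0 · 0 · 2 · 3 · 0 · 1
2 · 1 · 2 · 1 · 1 · 1
5) 1 · 3 · 0 · 2 · 0 · 0
2 · 0 · 1 · 2 · 3 · 1
1 · 1 · 1 · 2 · 1 · 1
1 · 1 · 0 · 0 · 3 · 0
0 · 0 · 2 · 3 · 0 · 1
2 · 1 · 2 · 1 · 1 · 1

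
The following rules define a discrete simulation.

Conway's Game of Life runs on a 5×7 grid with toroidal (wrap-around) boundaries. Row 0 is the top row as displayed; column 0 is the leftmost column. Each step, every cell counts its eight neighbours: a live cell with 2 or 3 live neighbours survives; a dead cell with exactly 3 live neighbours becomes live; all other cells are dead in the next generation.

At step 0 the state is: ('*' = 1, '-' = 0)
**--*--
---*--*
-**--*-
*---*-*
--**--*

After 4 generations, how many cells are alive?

10

k=0  **--*--
---*--*
-**--*-
*---*-*
--**--*
k=1  **--***
---****
-*****-
*---*-*
--***-*
k=2  -*-----
-------
-**----
*-----*
--*----
k=3  -------
-**----
**-----
*-*----
**-----
k=4  *-*----
***----
*------
--*---*
**-----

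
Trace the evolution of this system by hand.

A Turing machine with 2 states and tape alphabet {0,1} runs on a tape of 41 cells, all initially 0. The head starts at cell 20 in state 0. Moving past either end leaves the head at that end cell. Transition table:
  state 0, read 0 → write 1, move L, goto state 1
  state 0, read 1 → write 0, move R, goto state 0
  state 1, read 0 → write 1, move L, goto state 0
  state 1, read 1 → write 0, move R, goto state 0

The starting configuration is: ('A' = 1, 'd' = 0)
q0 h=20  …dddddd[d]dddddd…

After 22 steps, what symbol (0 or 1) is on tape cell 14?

1

gen 0: q0 h=20  …dddddd[d]dddddd…
gen 1: q1 h=19  …dddddd[d]Addddd…
gen 2: q0 h=18  …dddddd[d]AAdddd…
gen 3: q1 h=17  …dddddd[d]AAAddd…
gen 4: q0 h=16  …dddddd[d]AAAAdd…
gen 5: q1 h=15  …dddddd[d]AAAAAd…
gen 6: q0 h=14  …dddddd[d]AAAAAA…
gen 7: q1 h=13  …dddddd[d]AAAAAA…
gen 8: q0 h=12  …dddddd[d]AAAAAA…
gen 9: q1 h=11  …dddddd[d]AAAAAA…
gen 10: q0 h=10  …dddddd[d]AAAAAA…
gen 11: q1 h= 9  …dddddd[d]AAAAAA…
gen 12: q0 h= 8  …dddddd[d]AAAAAA…
gen 13: q1 h= 7  …dddddd[d]AAAAAA…
gen 14: q0 h= 6  |dddddd[d]AAAAAA…
gen 15: q1 h= 5  |ddddd[d]AAAAAA…
gen 16: q0 h= 4  |dddd[d]AAAAAA…
gen 17: q1 h= 3  |ddd[d]AAAAAA…
gen 18: q0 h= 2  |dd[d]AAAAAA…
gen 19: q1 h= 1  |d[d]AAAAAA…
gen 20: q0 h= 0  |[d]AAAAAA…
gen 21: q1 h= 0  |[A]AAAAAA…
gen 22: q0 h= 1  |d[A]AAAAAA…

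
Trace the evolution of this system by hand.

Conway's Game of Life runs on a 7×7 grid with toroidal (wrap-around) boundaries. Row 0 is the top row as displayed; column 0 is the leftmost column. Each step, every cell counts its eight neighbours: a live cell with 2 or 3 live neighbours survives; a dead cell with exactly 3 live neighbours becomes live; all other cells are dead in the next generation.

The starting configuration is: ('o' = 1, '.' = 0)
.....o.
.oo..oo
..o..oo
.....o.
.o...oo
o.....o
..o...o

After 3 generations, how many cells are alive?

11

[0] .....o.
.oo..oo
..o..oo
.....o.
.o...oo
o.....o
..o...o
[1] ooo..o.
ooo.o..
ooo.o..
o...o..
.....o.
.o.....
o....oo
[2] ..oooo.
....oo.
..o.ooo
o..oooo
.......
o....o.
..o..o.
[3] ..o...o
..o....
o......
o..o...
o......
......o
.oo..o.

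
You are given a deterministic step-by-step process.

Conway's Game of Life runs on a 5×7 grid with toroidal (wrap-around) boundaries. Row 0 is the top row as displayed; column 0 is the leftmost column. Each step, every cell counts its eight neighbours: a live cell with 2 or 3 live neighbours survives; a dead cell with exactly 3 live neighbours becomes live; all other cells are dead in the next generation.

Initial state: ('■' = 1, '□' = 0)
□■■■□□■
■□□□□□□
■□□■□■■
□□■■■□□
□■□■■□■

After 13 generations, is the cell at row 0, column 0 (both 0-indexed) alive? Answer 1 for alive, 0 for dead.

0

k=0  □■■■□□■
■□□□□□□
■□□■□■■
□□■■■□□
□■□■■□■
k=1  □■□■■■■
□□□■■■□
■■■■□■■
□■□□□□□
□■□□□□□
k=2  ■□□■□□■
□□□□□□□
■■□■□■■
□□□□□□■
□■□□■■□
k=3  ■□□□■■■
□■■□■■□
■□□□□■■
□■■□□□□
□□□□■■□
k=4  ■■□□□□□
□■□■□□□
■□□■■■■
■■□□■□□
■■□■■□□
k=5  □□□■■□□
□■□■□■□
□□□■□■■
□□□□□□□
□□□■■□■
k=6  □□□□□□□
□□□■□■■
□□■□□■■
□□□■□□■
□□□■■■□
k=7  □□□■□□■
□□□□■■■
■□■■□□□
□□■■□□■
□□□■■■□
k=8  □□□■□□■
■□■□■■■
■■■□□□□
□■□□□■■
□□□□□■■
k=9  □□□■□□□
□□■□■■□
□□■■■□□
□■■□□■□
□□□□■□□
k=10  □□□■□■□
□□■□□■□
□□□□□□□
□■■□□■□
□□■■■□□
k=11  □□□□□■□
□□□□■□□
□■■□□□□
□■■□■□□
□■□□□■□
k=12  □□□□■■□
□□□□□□□
□■■□□□□
■□□■□□□
□■■□■■□
k=13  □□□■■■□
□□□□□□□
□■■□□□□
■□□■■□□
□■■□□■■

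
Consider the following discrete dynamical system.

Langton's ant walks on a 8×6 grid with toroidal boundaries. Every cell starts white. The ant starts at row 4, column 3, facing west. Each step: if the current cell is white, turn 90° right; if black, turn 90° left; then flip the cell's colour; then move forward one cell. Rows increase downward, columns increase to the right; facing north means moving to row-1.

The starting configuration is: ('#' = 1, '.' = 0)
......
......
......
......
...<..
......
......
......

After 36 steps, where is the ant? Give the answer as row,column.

4,1

[0] ......
......
......
......
...<..
......
......
......
[1] ......
......
......
...^..
...#..
......
......
......
[2] ......
......
......
...#>.
...#..
......
......
......
[3] ......
......
......
...##.
...#v.
......
......
......
[4] ......
......
......
...##.
...<#.
......
......
......
[5] ......
......
......
...##.
....#.
...v..
......
......
[6] ......
......
......
...##.
....#.
..<#..
......
......
[7] ......
......
......
...##.
..^.#.
..##..
......
......
[8] ......
......
......
...##.
..#>#.
..##..
......
......
[9] ......
......
......
...##.
..###.
..#v..
......
......
[10] ......
......
......
...##.
..###.
..#.>.
......
......
[11] ......
......
......
...##.
..###.
..#.#.
....v.
......
[12] ......
......
......
...##.
..###.
..#.#.
...<#.
......
[13] ......
......
......
...##.
..###.
..#^#.
...##.
......
[14] ......
......
......
...##.
..###.
..##>.
...##.
......
[15] ......
......
......
...##.
..##^.
..##..
...##.
......
[16] ......
......
......
...##.
..#<..
..##..
...##.
......
[17] ......
......
......
...##.
..#...
..#v..
...##.
......
[18] ......
......
......
...##.
..#...
..#.>.
...##.
......
[19] ......
......
......
...##.
..#...
..#.#.
...#v.
......
[20] ......
......
......
...##.
..#...
..#.#.
...#.>
......
[21] ......
......
......
...##.
..#...
..#.#.
...#.#
.....v
[22] ......
......
......
...##.
..#...
..#.#.
...#.#
....<#
[23] ......
......
......
...##.
..#...
..#.#.
...#^#
....##
[24] ......
......
......
...##.
..#...
..#.#.
...##>
....##
[25] ......
......
......
...##.
..#...
..#.#^
...##.
....##
[26] ......
......
......
...##.
..#...
>.#.##
...##.
....##
[27] ......
......
......
...##.
..#...
#.#.##
v..##.
....##
[28] ......
......
......
...##.
..#...
#.#.##
#..##<
....##
[29] ......
......
......
...##.
..#...
#.#.#^
#..###
....##
[30] ......
......
......
...##.
..#...
#.#.<.
#..###
....##
[31] ......
......
......
...##.
..#...
#.#...
#..#v#
....##
[32] ......
......
......
...##.
..#...
#.#...
#..#.>
....##
[33] ......
......
......
...##.
..#...
#.#..^
#..#..
....##
[34] ......
......
......
...##.
..#...
>.#..#
#..#..
....##
[35] ......
......
......
...##.
^.#...
..#..#
#..#..
....##
[36] ......
......
......
...##.
#>#...
..#..#
#..#..
....##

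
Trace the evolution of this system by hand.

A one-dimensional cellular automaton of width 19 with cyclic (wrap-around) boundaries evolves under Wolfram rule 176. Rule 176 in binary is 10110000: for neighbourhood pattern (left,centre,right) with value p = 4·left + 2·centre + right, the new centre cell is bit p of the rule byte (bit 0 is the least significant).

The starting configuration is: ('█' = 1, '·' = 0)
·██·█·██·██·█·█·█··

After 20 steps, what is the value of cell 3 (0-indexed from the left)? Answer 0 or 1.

t=0: ·██·█·██·██·█·█·█··
t=1: ···█·█··█··█·█·█·█·
t=2: ····█·█··█··█·█·█·█
t=3: █····█·█··█··█·█·█·
t=4: ·█····█·█··█··█·█·█
t=5: █·█····█·█··█··█·█·
t=6: ·█·█····█·█··█··█·█
t=7: █·█·█····█·█··█··█·
t=8: ·█·█·█····█·█··█··█
t=9: █·█·█·█····█·█··█··
t=10: ·█·█·█·█····█·█··█·
t=11: ··█·█·█·█····█·█··█
t=12: █··█·█·█·█····█·█··
t=13: ·█··█·█·█·█····█·█·
t=14: ··█··█·█·█·█····█·█
t=15: █··█··█·█·█·█····█·
t=16: ·█··█··█·█·█·█····█
t=17: █·█··█··█·█·█·█····
t=18: ·█·█··█··█·█·█·█···
t=19: ··█·█··█··█·█·█·█··
t=20: ···█·█··█··█·█·█·█·

1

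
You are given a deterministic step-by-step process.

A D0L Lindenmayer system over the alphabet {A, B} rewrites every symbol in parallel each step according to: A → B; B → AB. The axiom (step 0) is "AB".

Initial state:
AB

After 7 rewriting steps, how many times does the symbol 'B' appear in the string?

[0] AB
[1] BAB
[2] ABBAB
[3] BABABBAB
[4] ABBABBABABBAB
[5] BABABBABABBABBABABBAB
[6] ABBABBABABBABBABABBABABBABBABABBAB
[7] BABABBABABBABBABABBABABBABBABABBABBABABBABABBABBABABBAB

34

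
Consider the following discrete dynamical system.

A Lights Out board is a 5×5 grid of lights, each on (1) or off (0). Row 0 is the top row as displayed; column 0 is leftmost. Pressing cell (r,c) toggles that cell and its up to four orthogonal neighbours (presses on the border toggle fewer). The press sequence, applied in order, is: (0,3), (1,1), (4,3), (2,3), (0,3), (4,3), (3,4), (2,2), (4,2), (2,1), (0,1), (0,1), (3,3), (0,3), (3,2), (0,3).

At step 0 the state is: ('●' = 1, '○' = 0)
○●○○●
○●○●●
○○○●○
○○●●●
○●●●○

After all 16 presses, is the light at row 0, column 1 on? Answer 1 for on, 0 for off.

0

0) ○●○○●
○●○●●
○○○●○
○○●●●
○●●●○
1) ○●●●○
○●○○●
○○○●○
○○●●●
○●●●○
2) ○○●●○
●○●○●
○●○●○
○○●●●
○●●●○
3) ○○●●○
●○●○●
○●○●○
○○●○●
○●○○●
4) ○○●●○
●○●●●
○●●○●
○○●●●
○●○○●
5) ○○○○●
●○●○●
○●●○●
○○●●●
○●○○●
6) ○○○○●
●○●○●
○●●○●
○○●○●
○●●●○
7) ○○○○●
●○●○●
○●●○○
○○●●○
○●●●●
8) ○○○○●
●○○○●
○○○●○
○○○●○
○●●●●
9) ○○○○●
●○○○●
○○○●○
○○●●○
○○○○●
10) ○○○○●
●●○○●
●●●●○
○●●●○
○○○○●
11) ●●●○●
●○○○●
●●●●○
○●●●○
○○○○●
12) ○○○○●
●●○○●
●●●●○
○●●●○
○○○○●
13) ○○○○●
●●○○●
●●●○○
○●○○●
○○○●●
14) ○○●●○
●●○●●
●●●○○
○●○○●
○○○●●
15) ○○●●○
●●○●●
●●○○○
○○●●●
○○●●●
16) ○○○○●
●●○○●
●●○○○
○○●●●
○○●●●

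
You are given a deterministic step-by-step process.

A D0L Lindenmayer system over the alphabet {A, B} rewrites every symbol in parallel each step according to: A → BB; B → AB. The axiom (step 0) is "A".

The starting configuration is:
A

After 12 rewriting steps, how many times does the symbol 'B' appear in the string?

2730

[0] A
[1] BB
[2] ABAB
[3] BBABBBAB
[4] ABABBBABABABBBAB
[5] BBABBBABABABBBABBBABBBABABABBBAB
[6] ABABBBABABABBBABBBABBBABABABBBABABABBBABABABBBABBBABBBABABABBBAB
[7] BBABBBABABABBBABBBABBBABABABBBABABABBBABABABBBABBBABBBABAB…ABABABBBABBBABBBABABABBBABABABBBABABABBBABBBABBBABABABBBAB  (len 128)
[8] ABABBBABABABBBABBBABBBABABABBBABABABBBABABABBBABBBABBBABAB…ABABABBBABBBABBBABABABBBABABABBBABABABBBABBBABBBABABABBBAB  (len 256)
[9] BBABBBABABABBBABBBABBBABABABBBABABABBBABABABBBABBBABBBABAB…ABABABBBABBBABBBABABABBBABABABBBABABABBBABBBABBBABABABBBAB  (len 512)
[10] ABABBBABABABBBABBBABBBABABABBBABABABBBABABABBBABBBABBBABAB…ABABABBBABBBABBBABABABBBABABABBBABABABBBABBBABBBABABABBBAB  (len 1024)
[11] BBABBBABABABBBABBBABBBABABABBBABABABBBABABABBBABBBABBBABAB…ABABABBBABBBABBBABABABBBABABABBBABABABBBABBBABBBABABABBBAB  (len 2048)
[12] ABABBBABABABBBABBBABBBABABABBBABABABBBABABABBBABBBABBBABAB…ABABABBBABBBABBBABABABBBABABABBBABABABBBABBBABBBABABABBBAB  (len 4096)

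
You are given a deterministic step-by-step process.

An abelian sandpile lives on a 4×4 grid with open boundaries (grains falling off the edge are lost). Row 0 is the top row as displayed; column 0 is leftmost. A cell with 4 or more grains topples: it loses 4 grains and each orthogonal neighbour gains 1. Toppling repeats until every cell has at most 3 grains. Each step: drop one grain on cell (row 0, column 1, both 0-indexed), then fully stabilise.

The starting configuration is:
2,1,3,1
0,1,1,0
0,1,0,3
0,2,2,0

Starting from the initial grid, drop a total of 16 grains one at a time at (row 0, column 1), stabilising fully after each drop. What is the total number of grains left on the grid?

t=0: 2,1,3,1
0,1,1,0
0,1,0,3
0,2,2,0
t=1: 2,2,3,1
0,1,1,0
0,1,0,3
0,2,2,0
t=2: 2,3,3,1
0,1,1,0
0,1,0,3
0,2,2,0
t=3: 3,1,0,2
0,2,2,0
0,1,0,3
0,2,2,0
t=4: 3,2,0,2
0,2,2,0
0,1,0,3
0,2,2,0
t=5: 3,3,0,2
0,2,2,0
0,1,0,3
0,2,2,0
t=6: 0,1,1,2
1,3,2,0
0,1,0,3
0,2,2,0
t=7: 0,2,1,2
1,3,2,0
0,1,0,3
0,2,2,0
t=8: 0,3,1,2
1,3,2,0
0,1,0,3
0,2,2,0
t=9: 1,1,2,2
2,0,3,0
0,2,0,3
0,2,2,0
t=10: 1,2,2,2
2,0,3,0
0,2,0,3
0,2,2,0
t=11: 1,3,2,2
2,0,3,0
0,2,0,3
0,2,2,0
t=12: 2,0,3,2
2,1,3,0
0,2,0,3
0,2,2,0
t=13: 2,1,3,2
2,1,3,0
0,2,0,3
0,2,2,0
t=14: 2,2,3,2
2,1,3,0
0,2,0,3
0,2,2,0
t=15: 2,3,3,2
2,1,3,0
0,2,0,3
0,2,2,0
t=16: 3,1,1,3
2,3,0,1
0,2,1,3
0,2,2,0

24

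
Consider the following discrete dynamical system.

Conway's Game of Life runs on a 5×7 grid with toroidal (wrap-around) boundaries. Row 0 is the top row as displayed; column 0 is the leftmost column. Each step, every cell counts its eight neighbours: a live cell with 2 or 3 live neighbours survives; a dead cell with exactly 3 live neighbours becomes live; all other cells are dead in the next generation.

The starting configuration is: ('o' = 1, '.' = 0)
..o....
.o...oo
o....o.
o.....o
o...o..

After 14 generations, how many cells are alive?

3

gen 0: ..o....
.o...oo
o....o.
o.....o
o...o..
gen 1: oo...oo
oo...oo
.o...o.
oo...o.
oo....o
gen 2: ..o....
..o.o..
..o.oo.
..o..o.
..o....
gen 3: .oo....
.oo.oo.
.oo.oo.
.oo.oo.
.ooo...
gen 4: o...o..
o...oo.
o.....o
o....o.
o...o..
gen 5: oo.oo..
oo..oo.
oo..o..
oo...o.
oo..oo.
gen 6: ...o...
.....o.
..o.o..
..o..o.
...o.o.
gen 7: .......
...oo..
...ooo.
..o..o.
..oo...
gen 8: ..o.o..
...o.o.
..o..o.
..o..o.
..oo...
gen 9: ..o.o..
..oo.o.
..oo.oo
.oo.o..
.oo.o..
gen 10: ....oo.
.o...oo
.....oo
o...o..
....oo.
gen 11: .......
o......
....o..
....o..
...o..o
gen 12: .......
.......
.......
...ooo.
.......
gen 13: .......
.......
....o..
....o..
....o..
gen 14: .......
.......
.......
...ooo.
.......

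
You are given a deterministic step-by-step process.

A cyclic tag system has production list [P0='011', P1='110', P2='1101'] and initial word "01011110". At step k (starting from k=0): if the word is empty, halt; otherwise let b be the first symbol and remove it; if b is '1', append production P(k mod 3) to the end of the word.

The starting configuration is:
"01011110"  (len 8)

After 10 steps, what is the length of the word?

21

k=0  "01011110"  (len 8)
k=1  "1011110"  (len 7)
k=2  "011110110"  (len 9)
k=3  "11110110"  (len 8)
k=4  "1110110011"  (len 10)
k=5  "110110011110"  (len 12)
k=6  "101100111101101"  (len 15)
k=7  "01100111101101011"  (len 17)
k=8  "1100111101101011"  (len 16)
k=9  "1001111011010111101"  (len 19)
k=10  "001111011010111101011"  (len 21)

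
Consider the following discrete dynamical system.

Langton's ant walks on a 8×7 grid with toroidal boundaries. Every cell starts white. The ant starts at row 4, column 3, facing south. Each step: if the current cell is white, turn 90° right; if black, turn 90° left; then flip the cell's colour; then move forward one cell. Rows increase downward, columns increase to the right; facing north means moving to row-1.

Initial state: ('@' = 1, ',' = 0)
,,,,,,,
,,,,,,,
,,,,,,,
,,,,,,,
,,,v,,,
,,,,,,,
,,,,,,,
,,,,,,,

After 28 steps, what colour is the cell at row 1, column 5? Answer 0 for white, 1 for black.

1

t=0: ,,,,,,,
,,,,,,,
,,,,,,,
,,,,,,,
,,,v,,,
,,,,,,,
,,,,,,,
,,,,,,,
t=1: ,,,,,,,
,,,,,,,
,,,,,,,
,,,,,,,
,,<@,,,
,,,,,,,
,,,,,,,
,,,,,,,
t=2: ,,,,,,,
,,,,,,,
,,,,,,,
,,^,,,,
,,@@,,,
,,,,,,,
,,,,,,,
,,,,,,,
t=3: ,,,,,,,
,,,,,,,
,,,,,,,
,,@>,,,
,,@@,,,
,,,,,,,
,,,,,,,
,,,,,,,
t=4: ,,,,,,,
,,,,,,,
,,,,,,,
,,@@,,,
,,@v,,,
,,,,,,,
,,,,,,,
,,,,,,,
t=5: ,,,,,,,
,,,,,,,
,,,,,,,
,,@@,,,
,,@,>,,
,,,,,,,
,,,,,,,
,,,,,,,
t=6: ,,,,,,,
,,,,,,,
,,,,,,,
,,@@,,,
,,@,@,,
,,,,v,,
,,,,,,,
,,,,,,,
t=7: ,,,,,,,
,,,,,,,
,,,,,,,
,,@@,,,
,,@,@,,
,,,<@,,
,,,,,,,
,,,,,,,
t=8: ,,,,,,,
,,,,,,,
,,,,,,,
,,@@,,,
,,@^@,,
,,,@@,,
,,,,,,,
,,,,,,,
t=9: ,,,,,,,
,,,,,,,
,,,,,,,
,,@@,,,
,,@@>,,
,,,@@,,
,,,,,,,
,,,,,,,
t=10: ,,,,,,,
,,,,,,,
,,,,,,,
,,@@^,,
,,@@,,,
,,,@@,,
,,,,,,,
,,,,,,,
t=11: ,,,,,,,
,,,,,,,
,,,,,,,
,,@@@>,
,,@@,,,
,,,@@,,
,,,,,,,
,,,,,,,
t=12: ,,,,,,,
,,,,,,,
,,,,,,,
,,@@@@,
,,@@,v,
,,,@@,,
,,,,,,,
,,,,,,,
t=13: ,,,,,,,
,,,,,,,
,,,,,,,
,,@@@@,
,,@@<@,
,,,@@,,
,,,,,,,
,,,,,,,
t=14: ,,,,,,,
,,,,,,,
,,,,,,,
,,@@^@,
,,@@@@,
,,,@@,,
,,,,,,,
,,,,,,,
t=15: ,,,,,,,
,,,,,,,
,,,,,,,
,,@<,@,
,,@@@@,
,,,@@,,
,,,,,,,
,,,,,,,
t=16: ,,,,,,,
,,,,,,,
,,,,,,,
,,@,,@,
,,@v@@,
,,,@@,,
,,,,,,,
,,,,,,,
t=17: ,,,,,,,
,,,,,,,
,,,,,,,
,,@,,@,
,,@,>@,
,,,@@,,
,,,,,,,
,,,,,,,
t=18: ,,,,,,,
,,,,,,,
,,,,,,,
,,@,^@,
,,@,,@,
,,,@@,,
,,,,,,,
,,,,,,,
t=19: ,,,,,,,
,,,,,,,
,,,,,,,
,,@,@>,
,,@,,@,
,,,@@,,
,,,,,,,
,,,,,,,
t=20: ,,,,,,,
,,,,,,,
,,,,,^,
,,@,@,,
,,@,,@,
,,,@@,,
,,,,,,,
,,,,,,,
t=21: ,,,,,,,
,,,,,,,
,,,,,@>
,,@,@,,
,,@,,@,
,,,@@,,
,,,,,,,
,,,,,,,
t=22: ,,,,,,,
,,,,,,,
,,,,,@@
,,@,@,v
,,@,,@,
,,,@@,,
,,,,,,,
,,,,,,,
t=23: ,,,,,,,
,,,,,,,
,,,,,@@
,,@,@<@
,,@,,@,
,,,@@,,
,,,,,,,
,,,,,,,
t=24: ,,,,,,,
,,,,,,,
,,,,,^@
,,@,@@@
,,@,,@,
,,,@@,,
,,,,,,,
,,,,,,,
t=25: ,,,,,,,
,,,,,,,
,,,,<,@
,,@,@@@
,,@,,@,
,,,@@,,
,,,,,,,
,,,,,,,
t=26: ,,,,,,,
,,,,^,,
,,,,@,@
,,@,@@@
,,@,,@,
,,,@@,,
,,,,,,,
,,,,,,,
t=27: ,,,,,,,
,,,,@>,
,,,,@,@
,,@,@@@
,,@,,@,
,,,@@,,
,,,,,,,
,,,,,,,
t=28: ,,,,,,,
,,,,@@,
,,,,@v@
,,@,@@@
,,@,,@,
,,,@@,,
,,,,,,,
,,,,,,,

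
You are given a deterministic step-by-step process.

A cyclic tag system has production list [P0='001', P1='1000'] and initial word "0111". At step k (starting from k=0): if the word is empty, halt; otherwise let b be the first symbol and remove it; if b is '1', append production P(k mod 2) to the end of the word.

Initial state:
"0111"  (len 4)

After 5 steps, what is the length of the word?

gen 0: "0111"  (len 4)
gen 1: "111"  (len 3)
gen 2: "111000"  (len 6)
gen 3: "11000001"  (len 8)
gen 4: "10000011000"  (len 11)
gen 5: "0000011000001"  (len 13)

13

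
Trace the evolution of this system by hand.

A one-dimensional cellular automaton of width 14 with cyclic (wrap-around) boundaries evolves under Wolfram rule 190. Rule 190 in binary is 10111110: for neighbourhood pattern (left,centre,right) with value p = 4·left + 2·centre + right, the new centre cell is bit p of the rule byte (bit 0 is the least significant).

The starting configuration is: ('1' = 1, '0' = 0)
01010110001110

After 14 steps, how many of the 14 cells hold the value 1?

k=0  01010110001110
k=1  11111101011101
k=2  11111011111011
k=3  11110111110111
k=4  11101111101111
k=5  11011111011111
k=6  10111110111111
k=7  01111101111111
k=8  11111011111110
k=9  11110111111101
k=10  11101111111011
k=11  11011111110111
k=12  10111111101111
k=13  01111111011111
k=14  11111110111110

12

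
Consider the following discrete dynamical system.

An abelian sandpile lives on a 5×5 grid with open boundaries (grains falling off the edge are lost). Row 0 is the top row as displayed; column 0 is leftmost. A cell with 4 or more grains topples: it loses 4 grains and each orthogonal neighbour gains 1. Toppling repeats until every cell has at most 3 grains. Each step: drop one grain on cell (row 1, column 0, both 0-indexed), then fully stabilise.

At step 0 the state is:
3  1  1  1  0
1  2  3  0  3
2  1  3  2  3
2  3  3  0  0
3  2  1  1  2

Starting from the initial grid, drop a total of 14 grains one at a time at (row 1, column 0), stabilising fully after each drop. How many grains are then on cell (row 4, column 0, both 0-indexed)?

1

step 0: 3  1  1  1  0
1  2  3  0  3
2  1  3  2  3
2  3  3  0  0
3  2  1  1  2
step 1: 3  1  1  1  0
2  2  3  0  3
2  1  3  2  3
2  3  3  0  0
3  2  1  1  2
step 2: 3  1  1  1  0
3  2  3  0  3
2  1  3  2  3
2  3  3  0  0
3  2  1  1  2
step 3: 0  2  1  1  0
1  3  3  0  3
3  1  3  2  3
2  3  3  0  0
3  2  1  1  2
step 4: 0  2  1  1  0
2  3  3  0  3
3  1  3  2  3
2  3  3  0  0
3  2  1  1  2
step 5: 0  2  1  1  0
3  3  3  0  3
3  1  3  2  3
2  3  3  0  0
3  2  1  1  2
step 6: 1  3  2  1  0
2  2  1  1  3
2  1  2  3  3
1  3  1  1  0
1  0  3  1  2
step 7: 1  3  2  1  0
3  2  1  1  3
2  1  2  3  3
1  3  1  1  0
1  0  3  1  2
step 8: 2  3  2  1  0
0  3  1  1  3
3  1  2  3  3
1  3  1  1  0
1  0  3  1  2
step 9: 2  3  2  1  0
1  3  1  1  3
3  1  2  3  3
1  3  1  1  0
1  0  3  1  2
step 10: 2  3  2  1  0
2  3  1  1  3
3  1  2  3  3
1  3  1  1  0
1  0  3  1  2
step 11: 2  3  2  1  0
3  3  1  1  3
3  1  2  3  3
1  3  1  1  0
1  0  3  1  2
step 12: 0  1  3  1  0
3  1  2  1  3
0  3  2  3  3
2  3  1  1  0
1  0  3  1  2
step 13: 1  1  3  1  0
0  2  2  1  3
1  3  2  3  3
2  3  1  1  0
1  0  3  1  2
step 14: 1  1  3  1  0
1  2  2  1  3
1  3  2  3  3
2  3  1  1  0
1  0  3  1  2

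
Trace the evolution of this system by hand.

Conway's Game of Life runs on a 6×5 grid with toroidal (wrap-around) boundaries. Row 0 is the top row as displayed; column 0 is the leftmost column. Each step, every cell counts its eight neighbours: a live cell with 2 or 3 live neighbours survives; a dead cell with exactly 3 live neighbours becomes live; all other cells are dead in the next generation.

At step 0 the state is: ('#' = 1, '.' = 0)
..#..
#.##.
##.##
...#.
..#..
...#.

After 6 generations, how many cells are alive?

t=0: ..#..
#.##.
##.##
...#.
..#..
...#.
t=1: .##.#
#....
##...
##.#.
..##.
..##.
t=2: ###.#
..#.#
..#..
#..#.
.....
....#
t=3: .##.#
..#.#
.##.#
.....
....#
.#.##
t=4: .#..#
....#
###..
#..#.
#..##
.#..#
t=5: ...##
..###
####.
...#.
.###.
.##..
t=6: ##..#
.....
##...
#....
.#.#.
##..#

11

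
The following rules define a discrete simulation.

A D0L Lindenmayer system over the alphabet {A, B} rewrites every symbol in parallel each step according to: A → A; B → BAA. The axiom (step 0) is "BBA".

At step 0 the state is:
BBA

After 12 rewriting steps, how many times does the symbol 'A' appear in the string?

49

t=0: BBA
t=1: BAABAAA
t=2: BAAAABAAAAA
t=3: BAAAAAABAAAAAAA
t=4: BAAAAAAAABAAAAAAAAA
t=5: BAAAAAAAAAABAAAAAAAAAAA
t=6: BAAAAAAAAAAAABAAAAAAAAAAAAA
t=7: BAAAAAAAAAAAAAABAAAAAAAAAAAAAAA
t=8: BAAAAAAAAAAAAAAAABAAAAAAAAAAAAAAAAA
t=9: BAAAAAAAAAAAAAAAAAABAAAAAAAAAAAAAAAAAAA
t=10: BAAAAAAAAAAAAAAAAAAAABAAAAAAAAAAAAAAAAAAAAA
t=11: BAAAAAAAAAAAAAAAAAAAAAABAAAAAAAAAAAAAAAAAAAAAAA
t=12: BAAAAAAAAAAAAAAAAAAAAAAAABAAAAAAAAAAAAAAAAAAAAAAAAA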